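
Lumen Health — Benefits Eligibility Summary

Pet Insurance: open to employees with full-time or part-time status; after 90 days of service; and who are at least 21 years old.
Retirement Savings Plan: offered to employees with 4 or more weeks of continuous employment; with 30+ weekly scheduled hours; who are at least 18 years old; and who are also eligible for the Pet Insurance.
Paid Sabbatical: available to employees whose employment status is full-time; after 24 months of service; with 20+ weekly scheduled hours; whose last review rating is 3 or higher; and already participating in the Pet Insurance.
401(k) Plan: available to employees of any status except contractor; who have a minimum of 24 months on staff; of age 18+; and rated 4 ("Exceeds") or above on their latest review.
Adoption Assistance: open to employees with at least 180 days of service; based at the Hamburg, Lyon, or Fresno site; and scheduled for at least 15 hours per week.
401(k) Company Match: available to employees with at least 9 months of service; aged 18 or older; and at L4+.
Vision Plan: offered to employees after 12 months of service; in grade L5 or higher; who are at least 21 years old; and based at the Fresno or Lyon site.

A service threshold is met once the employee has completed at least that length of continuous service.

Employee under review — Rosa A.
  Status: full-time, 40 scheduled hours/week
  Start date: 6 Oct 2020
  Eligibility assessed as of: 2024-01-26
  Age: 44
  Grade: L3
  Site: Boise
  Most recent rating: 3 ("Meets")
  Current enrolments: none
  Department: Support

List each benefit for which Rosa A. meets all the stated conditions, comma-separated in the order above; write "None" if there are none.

Pet Insurance, Retirement Savings Plan

Service from 6 Oct 2020 to 2024-01-26: 1207 days.
Pet Insurance — status full-time ✓; service 1207 days ≥ 90 days ✓; age 44 ≥ 21 ✓ → eligible.
Retirement Savings Plan — service 1207 days ≥ 4 weeks (≈28 days) ✓; 40 hrs/wk ≥ 30 ✓; age 44 ≥ 18 ✓; eligible for Pet Insurance ✓ → eligible.
Paid Sabbatical — status full-time ✓; service 1207 days ≥ 24 months (≈720 days) ✓; 40 hrs/wk ≥ 20 ✓; rating 3 ≥ 3 ✓; not enrolled in Pet Insurance ✗ → not eligible.
401(k) Plan — status full-time ✓ (not excluded); service 1207 days ≥ 24 months (≈720 days) ✓; age 44 ≥ 18 ✓; rating 3 < 4 ✗ → not eligible.
Adoption Assistance — service 1207 days ≥ 180 days ✓; site Boise ✗ (not Hamburg, Lyon, or Fresno) → not eligible.
401(k) Company Match — service 1207 days ≥ 9 months (≈270 days) ✓; age 44 ≥ 18 ✓; grade L3 < L4 ✗ → not eligible.
Vision Plan — service 1207 days ≥ 12 months (≈360 days) ✓; grade L3 < L5 ✗ → not eligible.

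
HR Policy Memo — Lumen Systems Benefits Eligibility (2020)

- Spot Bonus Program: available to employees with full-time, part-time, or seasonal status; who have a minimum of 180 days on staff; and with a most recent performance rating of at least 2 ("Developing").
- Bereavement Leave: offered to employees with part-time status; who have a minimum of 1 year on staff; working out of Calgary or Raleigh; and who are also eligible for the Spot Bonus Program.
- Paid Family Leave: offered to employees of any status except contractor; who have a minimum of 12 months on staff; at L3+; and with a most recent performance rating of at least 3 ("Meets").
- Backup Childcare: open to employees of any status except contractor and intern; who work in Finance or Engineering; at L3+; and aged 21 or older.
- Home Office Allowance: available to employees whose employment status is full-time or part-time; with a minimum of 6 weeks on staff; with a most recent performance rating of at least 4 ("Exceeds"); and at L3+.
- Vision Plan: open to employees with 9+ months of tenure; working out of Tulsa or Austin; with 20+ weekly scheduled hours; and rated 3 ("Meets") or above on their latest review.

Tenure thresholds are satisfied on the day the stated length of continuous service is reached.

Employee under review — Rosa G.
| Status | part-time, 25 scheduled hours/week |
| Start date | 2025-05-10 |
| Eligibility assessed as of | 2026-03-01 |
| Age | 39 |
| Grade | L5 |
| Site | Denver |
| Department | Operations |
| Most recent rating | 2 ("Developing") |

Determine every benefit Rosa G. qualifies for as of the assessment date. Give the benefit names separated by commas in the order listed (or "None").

Service from 2025-05-10 to 2026-03-01: 295 days.
Spot Bonus Program — status part-time ✓; service 295 days ≥ 180 days ✓; rating 2 ≥ 2 ✓ → eligible.
Bereavement Leave — status part-time ✓; service 295 days < 1 year (≈365 days) ✗ → not eligible.
Paid Family Leave — status part-time ✓ (not excluded); service 295 days < 12 months (≈360 days) ✗ → not eligible.
Backup Childcare — status part-time ✓ (not excluded); dept Operations ✗ → not eligible.
Home Office Allowance — status part-time ✓; service 295 days ≥ 6 weeks (≈42 days) ✓; rating 2 < 4 ✗ → not eligible.
Vision Plan — service 295 days ≥ 9 months (≈270 days) ✓; site Denver ✗ (not Tulsa or Austin) → not eligible.

Spot Bonus Program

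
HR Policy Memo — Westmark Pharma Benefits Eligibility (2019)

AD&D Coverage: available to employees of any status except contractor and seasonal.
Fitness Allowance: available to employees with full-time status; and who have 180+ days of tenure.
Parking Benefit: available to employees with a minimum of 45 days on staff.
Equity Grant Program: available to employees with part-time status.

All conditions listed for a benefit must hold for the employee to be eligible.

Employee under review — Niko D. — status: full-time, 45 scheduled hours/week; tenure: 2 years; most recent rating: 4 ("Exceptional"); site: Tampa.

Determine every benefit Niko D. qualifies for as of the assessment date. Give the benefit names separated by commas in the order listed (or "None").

AD&D Coverage — status full-time ✓ (not excluded) → eligible.
Fitness Allowance — status full-time ✓; service 2 years ≥ 180 days ✓ → eligible.
Parking Benefit — service 2 years ≥ 45 days ✓ → eligible.
Equity Grant Program — status full-time ✗ (requires part-time) → not eligible.

AD&D Coverage, Fitness Allowance, Parking Benefit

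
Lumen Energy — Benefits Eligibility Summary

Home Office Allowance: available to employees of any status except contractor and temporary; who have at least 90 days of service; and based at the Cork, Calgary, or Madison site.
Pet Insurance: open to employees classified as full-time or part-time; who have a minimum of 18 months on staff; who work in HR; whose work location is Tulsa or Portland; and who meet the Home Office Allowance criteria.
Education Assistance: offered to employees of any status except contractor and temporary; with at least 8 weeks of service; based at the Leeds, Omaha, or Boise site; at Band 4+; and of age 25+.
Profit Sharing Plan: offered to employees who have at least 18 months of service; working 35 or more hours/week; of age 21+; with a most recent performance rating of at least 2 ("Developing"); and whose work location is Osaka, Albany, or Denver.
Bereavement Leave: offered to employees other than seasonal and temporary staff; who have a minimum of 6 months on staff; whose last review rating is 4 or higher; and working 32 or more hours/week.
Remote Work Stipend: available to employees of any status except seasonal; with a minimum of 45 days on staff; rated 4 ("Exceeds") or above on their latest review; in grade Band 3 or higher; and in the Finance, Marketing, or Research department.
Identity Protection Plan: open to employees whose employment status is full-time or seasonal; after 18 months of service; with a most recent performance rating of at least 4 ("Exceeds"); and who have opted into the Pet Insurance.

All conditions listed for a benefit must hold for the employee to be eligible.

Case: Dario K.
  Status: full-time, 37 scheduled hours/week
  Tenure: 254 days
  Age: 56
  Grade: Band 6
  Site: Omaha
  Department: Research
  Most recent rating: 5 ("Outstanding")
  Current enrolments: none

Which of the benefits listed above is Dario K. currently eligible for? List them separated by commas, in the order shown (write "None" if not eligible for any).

Education Assistance, Bereavement Leave, Remote Work Stipend

Home Office Allowance — status full-time ✓ (not excluded); service 254 days ≥ 90 days ✓; site Omaha ✗ (not Cork, Calgary, or Madison) → not eligible.
Pet Insurance — status full-time ✓; service 254 days < 18 months (≈540 days) ✗ → not eligible.
Education Assistance — status full-time ✓ (not excluded); service 254 days ≥ 8 weeks (≈56 days) ✓; site Omaha ✓; grade Band 6 ≥ Band 4 ✓; age 56 ≥ 25 ✓ → eligible.
Profit Sharing Plan — service 254 days < 18 months (≈540 days) ✗ → not eligible.
Bereavement Leave — status full-time ✓ (not excluded); service 254 days ≥ 6 months (≈180 days) ✓; rating 5 ≥ 4 ✓; 37 hrs/wk ≥ 32 ✓ → eligible.
Remote Work Stipend — status full-time ✓ (not excluded); service 254 days ≥ 45 days ✓; rating 5 ≥ 4 ✓; grade Band 6 ≥ Band 3 ✓; dept Research ✓ → eligible.
Identity Protection Plan — status full-time ✓; service 254 days < 18 months (≈540 days) ✗ → not eligible.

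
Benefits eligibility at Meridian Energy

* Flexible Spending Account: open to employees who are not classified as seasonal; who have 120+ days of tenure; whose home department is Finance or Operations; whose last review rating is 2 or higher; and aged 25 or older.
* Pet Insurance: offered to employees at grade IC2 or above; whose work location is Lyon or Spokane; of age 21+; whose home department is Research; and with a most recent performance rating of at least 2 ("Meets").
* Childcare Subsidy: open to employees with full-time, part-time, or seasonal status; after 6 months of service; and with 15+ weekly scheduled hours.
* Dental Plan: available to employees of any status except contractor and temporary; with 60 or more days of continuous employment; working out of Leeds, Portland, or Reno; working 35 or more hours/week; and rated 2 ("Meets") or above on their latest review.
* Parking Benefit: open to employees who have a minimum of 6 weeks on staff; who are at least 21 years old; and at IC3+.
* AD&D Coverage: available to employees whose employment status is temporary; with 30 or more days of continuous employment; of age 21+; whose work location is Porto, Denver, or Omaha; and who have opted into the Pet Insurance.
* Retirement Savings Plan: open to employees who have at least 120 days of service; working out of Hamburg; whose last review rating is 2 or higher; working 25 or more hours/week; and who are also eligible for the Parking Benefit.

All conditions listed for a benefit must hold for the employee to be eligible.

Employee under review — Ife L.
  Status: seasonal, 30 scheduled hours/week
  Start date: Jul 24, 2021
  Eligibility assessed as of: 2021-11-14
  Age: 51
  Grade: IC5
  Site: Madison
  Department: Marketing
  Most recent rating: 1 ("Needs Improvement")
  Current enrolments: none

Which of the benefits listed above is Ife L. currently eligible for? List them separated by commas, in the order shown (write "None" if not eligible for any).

Parking Benefit

Service from Jul 24, 2021 to 2021-11-14: 113 days.
Flexible Spending Account — status seasonal ✗ (excluded) → not eligible.
Pet Insurance — grade IC5 ≥ IC2 ✓; site Madison ✗ (not Lyon or Spokane) → not eligible.
Childcare Subsidy — status seasonal ✓; service 113 days < 6 months (≈180 days) ✗ → not eligible.
Dental Plan — status seasonal ✓ (not excluded); service 113 days ≥ 60 days ✓; site Madison ✗ (not Leeds, Portland, or Reno) → not eligible.
Parking Benefit — service 113 days ≥ 6 weeks (≈42 days) ✓; age 51 ≥ 21 ✓; grade IC5 ≥ IC3 ✓ → eligible.
AD&D Coverage — status seasonal ✗ (requires temporary) → not eligible.
Retirement Savings Plan — service 113 days < 120 days ✗ → not eligible.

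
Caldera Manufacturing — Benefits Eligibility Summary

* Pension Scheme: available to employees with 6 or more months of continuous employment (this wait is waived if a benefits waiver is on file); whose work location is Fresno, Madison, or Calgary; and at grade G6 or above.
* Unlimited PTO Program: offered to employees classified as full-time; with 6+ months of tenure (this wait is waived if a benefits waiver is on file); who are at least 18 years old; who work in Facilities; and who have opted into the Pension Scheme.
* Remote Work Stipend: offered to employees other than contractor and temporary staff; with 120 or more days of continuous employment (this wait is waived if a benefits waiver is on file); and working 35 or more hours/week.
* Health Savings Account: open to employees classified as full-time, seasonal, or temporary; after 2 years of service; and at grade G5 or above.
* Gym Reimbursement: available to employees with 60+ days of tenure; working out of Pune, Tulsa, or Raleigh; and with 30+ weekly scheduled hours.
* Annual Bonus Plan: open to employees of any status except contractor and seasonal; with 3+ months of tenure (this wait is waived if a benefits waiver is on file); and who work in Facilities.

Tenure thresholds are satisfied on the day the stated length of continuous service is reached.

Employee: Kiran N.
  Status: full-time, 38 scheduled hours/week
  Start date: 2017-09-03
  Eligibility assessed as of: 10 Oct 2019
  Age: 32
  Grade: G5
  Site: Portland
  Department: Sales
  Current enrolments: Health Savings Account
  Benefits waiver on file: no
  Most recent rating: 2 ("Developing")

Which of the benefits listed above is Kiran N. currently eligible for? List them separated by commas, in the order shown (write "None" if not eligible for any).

Remote Work Stipend, Health Savings Account

Service from 2017-09-03 to 10 Oct 2019: 767 days.
Pension Scheme — no waiver, service 767 days ≥ 6 months (≈180 days) ✓; site Portland ✗ (not Fresno, Madison, or Calgary) → not eligible.
Unlimited PTO Program — status full-time ✓; no waiver, service 767 days ≥ 6 months (≈180 days) ✓; age 32 ≥ 18 ✓; dept Sales ✗ → not eligible.
Remote Work Stipend — status full-time ✓ (not excluded); no waiver, service 767 days ≥ 120 days ✓; 38 hrs/wk ≥ 35 ✓ → eligible.
Health Savings Account — status full-time ✓; service 767 days ≥ 2 years (≈730 days) ✓; grade G5 ≥ G5 ✓ → eligible.
Gym Reimbursement — service 767 days ≥ 60 days ✓; site Portland ✗ (not Pune, Tulsa, or Raleigh) → not eligible.
Annual Bonus Plan — status full-time ✓ (not excluded); no waiver, service 767 days ≥ 3 months (≈90 days) ✓; dept Sales ✗ → not eligible.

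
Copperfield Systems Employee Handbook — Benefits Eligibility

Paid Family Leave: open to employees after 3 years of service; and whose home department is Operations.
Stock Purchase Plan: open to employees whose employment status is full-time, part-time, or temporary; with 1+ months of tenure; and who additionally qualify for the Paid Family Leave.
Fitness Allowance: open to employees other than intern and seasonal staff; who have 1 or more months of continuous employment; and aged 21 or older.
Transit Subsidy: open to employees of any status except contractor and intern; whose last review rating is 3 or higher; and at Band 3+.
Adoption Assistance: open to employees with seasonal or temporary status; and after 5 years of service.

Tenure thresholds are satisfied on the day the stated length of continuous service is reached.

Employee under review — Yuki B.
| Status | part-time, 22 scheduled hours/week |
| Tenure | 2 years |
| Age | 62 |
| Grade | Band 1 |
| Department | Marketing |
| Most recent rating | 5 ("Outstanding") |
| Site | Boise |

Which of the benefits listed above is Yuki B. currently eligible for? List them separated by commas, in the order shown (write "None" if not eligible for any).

Paid Family Leave — service 2 years < 3 years ✗ → not eligible.
Stock Purchase Plan — status part-time ✓; service 2 years ≥ 1 month (≈30 days) ✓; not eligible for Paid Family Leave ✗ → not eligible.
Fitness Allowance — status part-time ✓ (not excluded); service 2 years ≥ 1 month (≈30 days) ✓; age 62 ≥ 21 ✓ → eligible.
Transit Subsidy — status part-time ✓ (not excluded); rating 5 ≥ 3 ✓; grade Band 1 < Band 3 ✗ → not eligible.
Adoption Assistance — status part-time ✗ (requires seasonal or temporary) → not eligible.

Fitness Allowance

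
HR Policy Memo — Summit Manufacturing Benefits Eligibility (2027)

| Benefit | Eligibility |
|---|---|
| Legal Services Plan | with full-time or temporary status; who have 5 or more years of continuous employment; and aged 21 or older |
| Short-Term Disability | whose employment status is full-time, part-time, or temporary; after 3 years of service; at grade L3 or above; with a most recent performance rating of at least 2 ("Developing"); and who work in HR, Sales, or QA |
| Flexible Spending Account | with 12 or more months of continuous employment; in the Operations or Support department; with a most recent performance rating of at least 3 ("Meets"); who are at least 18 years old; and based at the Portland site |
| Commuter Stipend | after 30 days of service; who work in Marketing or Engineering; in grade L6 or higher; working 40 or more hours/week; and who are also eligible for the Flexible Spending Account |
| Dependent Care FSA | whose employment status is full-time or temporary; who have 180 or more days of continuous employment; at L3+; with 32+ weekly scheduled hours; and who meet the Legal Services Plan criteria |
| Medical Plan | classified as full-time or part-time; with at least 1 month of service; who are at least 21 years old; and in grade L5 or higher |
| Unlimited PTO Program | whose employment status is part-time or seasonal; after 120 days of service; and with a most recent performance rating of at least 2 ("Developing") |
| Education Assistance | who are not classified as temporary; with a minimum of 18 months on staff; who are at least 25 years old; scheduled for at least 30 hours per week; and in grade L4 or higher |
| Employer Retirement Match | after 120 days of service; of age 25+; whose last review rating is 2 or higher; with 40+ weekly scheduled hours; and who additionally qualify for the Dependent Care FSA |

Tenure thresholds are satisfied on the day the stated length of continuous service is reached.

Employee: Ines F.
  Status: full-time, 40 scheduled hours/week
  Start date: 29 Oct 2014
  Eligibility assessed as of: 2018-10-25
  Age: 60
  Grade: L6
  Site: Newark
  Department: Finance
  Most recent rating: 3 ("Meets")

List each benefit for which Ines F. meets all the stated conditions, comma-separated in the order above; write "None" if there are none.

Service from 29 Oct 2014 to 2018-10-25: 1457 days.
Legal Services Plan — status full-time ✓; service 1457 days < 5 years (≈1825 days) ✗ → not eligible.
Short-Term Disability — status full-time ✓; service 1457 days ≥ 3 years (≈1095 days) ✓; grade L6 ≥ L3 ✓; rating 3 ≥ 2 ✓; dept Finance ✗ → not eligible.
Flexible Spending Account — service 1457 days ≥ 12 months (≈360 days) ✓; dept Finance ✗ → not eligible.
Commuter Stipend — service 1457 days ≥ 30 days ✓; dept Finance ✗ → not eligible.
Dependent Care FSA — status full-time ✓; service 1457 days ≥ 180 days ✓; grade L6 ≥ L3 ✓; 40 hrs/wk ≥ 32 ✓; not eligible for Legal Services Plan ✗ → not eligible.
Medical Plan — status full-time ✓; service 1457 days ≥ 1 month (≈30 days) ✓; age 60 ≥ 21 ✓; grade L6 ≥ L5 ✓ → eligible.
Unlimited PTO Program — status full-time ✗ (requires part-time or seasonal) → not eligible.
Education Assistance — status full-time ✓ (not excluded); service 1457 days ≥ 18 months (≈540 days) ✓; age 60 ≥ 25 ✓; 40 hrs/wk ≥ 30 ✓; grade L6 ≥ L4 ✓ → eligible.
Employer Retirement Match — service 1457 days ≥ 120 days ✓; age 60 ≥ 25 ✓; rating 3 ≥ 2 ✓; 40 hrs/wk ≥ 40 ✓; not eligible for Dependent Care FSA ✗ → not eligible.

Medical Plan, Education Assistance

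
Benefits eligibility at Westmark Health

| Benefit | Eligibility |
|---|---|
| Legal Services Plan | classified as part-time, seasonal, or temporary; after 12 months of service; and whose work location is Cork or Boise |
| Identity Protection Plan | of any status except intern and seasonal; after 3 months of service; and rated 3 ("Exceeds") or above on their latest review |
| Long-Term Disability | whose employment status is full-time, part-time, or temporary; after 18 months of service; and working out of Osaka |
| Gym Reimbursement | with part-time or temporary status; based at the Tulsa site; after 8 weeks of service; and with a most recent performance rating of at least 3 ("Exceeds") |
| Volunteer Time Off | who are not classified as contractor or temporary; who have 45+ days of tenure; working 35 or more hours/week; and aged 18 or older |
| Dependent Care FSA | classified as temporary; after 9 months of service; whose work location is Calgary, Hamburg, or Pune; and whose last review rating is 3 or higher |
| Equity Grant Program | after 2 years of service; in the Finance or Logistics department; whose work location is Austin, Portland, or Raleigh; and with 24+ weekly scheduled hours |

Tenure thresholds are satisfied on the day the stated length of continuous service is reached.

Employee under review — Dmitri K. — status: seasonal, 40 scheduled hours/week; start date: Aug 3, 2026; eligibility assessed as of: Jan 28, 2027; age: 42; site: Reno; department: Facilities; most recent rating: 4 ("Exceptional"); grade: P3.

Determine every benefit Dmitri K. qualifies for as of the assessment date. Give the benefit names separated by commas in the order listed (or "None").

Service from Aug 3, 2026 to Jan 28, 2027: 178 days.
Legal Services Plan — status seasonal ✓; service 178 days < 12 months (≈360 days) ✗ → not eligible.
Identity Protection Plan — status seasonal ✗ (excluded) → not eligible.
Long-Term Disability — status seasonal ✗ (requires full-time, part-time, or temporary) → not eligible.
Gym Reimbursement — status seasonal ✗ (requires part-time or temporary) → not eligible.
Volunteer Time Off — status seasonal ✓ (not excluded); service 178 days ≥ 45 days ✓; 40 hrs/wk ≥ 35 ✓; age 42 ≥ 18 ✓ → eligible.
Dependent Care FSA — status seasonal ✗ (requires temporary) → not eligible.
Equity Grant Program — service 178 days < 2 years (≈730 days) ✗ → not eligible.

Volunteer Time Off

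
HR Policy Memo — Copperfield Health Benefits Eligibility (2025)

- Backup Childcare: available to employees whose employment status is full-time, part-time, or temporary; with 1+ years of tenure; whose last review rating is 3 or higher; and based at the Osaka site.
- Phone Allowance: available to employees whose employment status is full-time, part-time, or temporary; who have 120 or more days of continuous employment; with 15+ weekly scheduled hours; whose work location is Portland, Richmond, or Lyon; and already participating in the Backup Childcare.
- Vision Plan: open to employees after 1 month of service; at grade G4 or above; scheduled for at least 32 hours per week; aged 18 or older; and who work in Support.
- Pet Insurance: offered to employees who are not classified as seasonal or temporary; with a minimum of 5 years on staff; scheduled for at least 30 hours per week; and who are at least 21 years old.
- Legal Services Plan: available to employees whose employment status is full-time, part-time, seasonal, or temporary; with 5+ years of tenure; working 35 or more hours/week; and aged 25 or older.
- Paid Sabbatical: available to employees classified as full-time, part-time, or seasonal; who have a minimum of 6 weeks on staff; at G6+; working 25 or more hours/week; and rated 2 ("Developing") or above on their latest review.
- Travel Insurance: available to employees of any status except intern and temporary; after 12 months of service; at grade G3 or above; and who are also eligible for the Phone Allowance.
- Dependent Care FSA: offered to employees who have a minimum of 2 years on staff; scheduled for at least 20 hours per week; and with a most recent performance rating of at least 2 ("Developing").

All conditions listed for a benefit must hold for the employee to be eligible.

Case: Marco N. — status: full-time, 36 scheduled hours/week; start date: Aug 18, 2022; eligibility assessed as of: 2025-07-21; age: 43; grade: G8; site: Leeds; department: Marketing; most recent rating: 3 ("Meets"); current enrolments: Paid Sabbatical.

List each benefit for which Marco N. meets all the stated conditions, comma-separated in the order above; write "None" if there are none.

Paid Sabbatical, Dependent Care FSA

Service from Aug 18, 2022 to 2025-07-21: 1068 days.
Backup Childcare — status full-time ✓; service 1068 days ≥ 1 year (≈365 days) ✓; rating 3 ≥ 3 ✓; site Leeds ✗ (not Osaka) → not eligible.
Phone Allowance — status full-time ✓; service 1068 days ≥ 120 days ✓; 36 hrs/wk ≥ 15 ✓; site Leeds ✗ (not Portland, Richmond, or Lyon) → not eligible.
Vision Plan — service 1068 days ≥ 1 month (≈30 days) ✓; grade G8 ≥ G4 ✓; 36 hrs/wk ≥ 32 ✓; age 43 ≥ 18 ✓; dept Marketing ✗ → not eligible.
Pet Insurance — status full-time ✓ (not excluded); service 1068 days < 5 years (≈1825 days) ✗ → not eligible.
Legal Services Plan — status full-time ✓; service 1068 days < 5 years (≈1825 days) ✗ → not eligible.
Paid Sabbatical — status full-time ✓; service 1068 days ≥ 6 weeks (≈42 days) ✓; grade G8 ≥ G6 ✓; 36 hrs/wk ≥ 25 ✓; rating 3 ≥ 2 ✓ → eligible.
Travel Insurance — status full-time ✓ (not excluded); service 1068 days ≥ 12 months (≈360 days) ✓; grade G8 ≥ G3 ✓; not eligible for Phone Allowance ✗ → not eligible.
Dependent Care FSA — service 1068 days ≥ 2 years (≈730 days) ✓; 36 hrs/wk ≥ 20 ✓; rating 3 ≥ 2 ✓ → eligible.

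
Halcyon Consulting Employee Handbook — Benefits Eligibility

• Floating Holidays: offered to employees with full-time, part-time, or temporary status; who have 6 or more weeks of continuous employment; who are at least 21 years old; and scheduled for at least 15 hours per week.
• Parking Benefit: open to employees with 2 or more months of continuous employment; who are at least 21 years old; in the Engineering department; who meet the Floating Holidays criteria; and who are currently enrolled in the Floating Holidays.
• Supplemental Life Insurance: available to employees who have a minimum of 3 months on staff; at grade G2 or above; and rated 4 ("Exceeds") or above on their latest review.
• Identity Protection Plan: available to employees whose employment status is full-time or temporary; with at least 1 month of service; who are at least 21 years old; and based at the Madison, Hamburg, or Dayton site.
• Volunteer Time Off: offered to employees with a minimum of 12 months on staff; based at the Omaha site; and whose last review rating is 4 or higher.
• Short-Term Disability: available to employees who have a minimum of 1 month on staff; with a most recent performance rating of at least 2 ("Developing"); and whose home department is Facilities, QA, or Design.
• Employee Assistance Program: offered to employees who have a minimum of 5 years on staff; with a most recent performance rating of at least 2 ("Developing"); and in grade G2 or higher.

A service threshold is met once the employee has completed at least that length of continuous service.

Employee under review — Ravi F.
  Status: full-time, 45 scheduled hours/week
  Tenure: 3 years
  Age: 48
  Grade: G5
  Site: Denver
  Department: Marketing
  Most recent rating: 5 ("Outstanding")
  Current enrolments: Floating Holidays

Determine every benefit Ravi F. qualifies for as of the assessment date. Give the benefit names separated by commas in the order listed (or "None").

Floating Holidays — status full-time ✓; service 3 years ≥ 6 weeks (≈42 days) ✓; age 48 ≥ 21 ✓; 45 hrs/wk ≥ 15 ✓ → eligible.
Parking Benefit — service 3 years ≥ 2 months (≈60 days) ✓; age 48 ≥ 21 ✓; dept Marketing ✗ → not eligible.
Supplemental Life Insurance — service 3 years ≥ 3 months (≈90 days) ✓; grade G5 ≥ G2 ✓; rating 5 ≥ 4 ✓ → eligible.
Identity Protection Plan — status full-time ✓; service 3 years ≥ 1 month (≈30 days) ✓; age 48 ≥ 21 ✓; site Denver ✗ (not Madison, Hamburg, or Dayton) → not eligible.
Volunteer Time Off — service 3 years ≥ 12 months (≈360 days) ✓; site Denver ✗ (not Omaha) → not eligible.
Short-Term Disability — service 3 years ≥ 1 month (≈30 days) ✓; rating 5 ≥ 2 ✓; dept Marketing ✗ → not eligible.
Employee Assistance Program — service 3 years < 5 years ✗ → not eligible.

Floating Holidays, Supplemental Life Insurance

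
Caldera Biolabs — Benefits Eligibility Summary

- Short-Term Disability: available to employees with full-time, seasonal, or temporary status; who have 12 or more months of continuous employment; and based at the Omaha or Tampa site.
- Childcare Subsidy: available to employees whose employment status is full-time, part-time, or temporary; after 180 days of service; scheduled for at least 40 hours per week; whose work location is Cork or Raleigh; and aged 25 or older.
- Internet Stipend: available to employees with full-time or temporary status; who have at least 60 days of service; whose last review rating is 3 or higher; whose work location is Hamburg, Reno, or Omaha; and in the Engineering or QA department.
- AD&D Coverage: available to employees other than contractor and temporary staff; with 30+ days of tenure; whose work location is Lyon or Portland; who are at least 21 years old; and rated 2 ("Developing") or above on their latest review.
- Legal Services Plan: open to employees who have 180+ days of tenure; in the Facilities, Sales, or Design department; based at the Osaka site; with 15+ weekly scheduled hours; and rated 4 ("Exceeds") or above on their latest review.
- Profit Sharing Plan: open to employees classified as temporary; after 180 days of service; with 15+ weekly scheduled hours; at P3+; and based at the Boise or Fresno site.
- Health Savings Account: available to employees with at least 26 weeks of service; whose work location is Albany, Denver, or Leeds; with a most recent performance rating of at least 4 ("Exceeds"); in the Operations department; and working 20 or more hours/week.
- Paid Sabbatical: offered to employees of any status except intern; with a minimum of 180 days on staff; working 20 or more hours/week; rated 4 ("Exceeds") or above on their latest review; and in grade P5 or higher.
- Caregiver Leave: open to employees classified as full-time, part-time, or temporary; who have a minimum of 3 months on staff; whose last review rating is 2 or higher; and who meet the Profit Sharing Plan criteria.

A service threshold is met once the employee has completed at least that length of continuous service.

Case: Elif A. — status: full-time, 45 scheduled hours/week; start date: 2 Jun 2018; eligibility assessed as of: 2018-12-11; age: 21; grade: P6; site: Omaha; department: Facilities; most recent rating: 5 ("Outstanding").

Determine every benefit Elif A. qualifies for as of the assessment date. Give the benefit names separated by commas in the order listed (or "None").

Service from 2 Jun 2018 to 2018-12-11: 192 days.
Short-Term Disability — status full-time ✓; service 192 days < 12 months (≈360 days) ✗ → not eligible.
Childcare Subsidy — status full-time ✓; service 192 days ≥ 180 days ✓; 45 hrs/wk ≥ 40 ✓; site Omaha ✗ (not Cork or Raleigh) → not eligible.
Internet Stipend — status full-time ✓; service 192 days ≥ 60 days ✓; rating 5 ≥ 3 ✓; site Omaha ✓; dept Facilities ✗ → not eligible.
AD&D Coverage — status full-time ✓ (not excluded); service 192 days ≥ 30 days ✓; site Omaha ✗ (not Lyon or Portland) → not eligible.
Legal Services Plan — service 192 days ≥ 180 days ✓; dept Facilities ✓; site Omaha ✗ (not Osaka) → not eligible.
Profit Sharing Plan — status full-time ✗ (requires temporary) → not eligible.
Health Savings Account — service 192 days ≥ 26 weeks (≈182 days) ✓; site Omaha ✗ (not Albany, Denver, or Leeds) → not eligible.
Paid Sabbatical — status full-time ✓ (not excluded); service 192 days ≥ 180 days ✓; 45 hrs/wk ≥ 20 ✓; rating 5 ≥ 4 ✓; grade P6 ≥ P5 ✓ → eligible.
Caregiver Leave — status full-time ✓; service 192 days ≥ 3 months (≈90 days) ✓; rating 5 ≥ 2 ✓; not eligible for Profit Sharing Plan ✗ → not eligible.

Paid Sabbatical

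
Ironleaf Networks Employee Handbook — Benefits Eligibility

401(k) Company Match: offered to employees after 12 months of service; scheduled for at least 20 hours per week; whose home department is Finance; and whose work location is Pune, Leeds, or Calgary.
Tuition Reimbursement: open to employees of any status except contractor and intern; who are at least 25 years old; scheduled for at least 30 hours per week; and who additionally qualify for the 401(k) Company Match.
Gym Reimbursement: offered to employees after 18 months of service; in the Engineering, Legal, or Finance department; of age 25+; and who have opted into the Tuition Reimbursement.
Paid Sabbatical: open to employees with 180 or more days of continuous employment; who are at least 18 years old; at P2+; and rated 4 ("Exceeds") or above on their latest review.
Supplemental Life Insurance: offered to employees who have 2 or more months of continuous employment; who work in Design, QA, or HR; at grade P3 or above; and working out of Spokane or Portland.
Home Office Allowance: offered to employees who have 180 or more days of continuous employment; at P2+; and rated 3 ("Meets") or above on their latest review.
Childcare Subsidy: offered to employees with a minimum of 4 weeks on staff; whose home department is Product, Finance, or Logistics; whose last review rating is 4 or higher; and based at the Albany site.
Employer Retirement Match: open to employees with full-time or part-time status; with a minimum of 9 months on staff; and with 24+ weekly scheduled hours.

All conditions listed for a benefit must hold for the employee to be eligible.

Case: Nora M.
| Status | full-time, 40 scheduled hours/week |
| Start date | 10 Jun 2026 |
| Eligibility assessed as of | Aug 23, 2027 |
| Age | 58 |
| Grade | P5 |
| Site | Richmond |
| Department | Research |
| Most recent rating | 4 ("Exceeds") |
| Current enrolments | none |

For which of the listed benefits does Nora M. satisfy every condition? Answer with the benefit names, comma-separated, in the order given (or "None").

Paid Sabbatical, Home Office Allowance, Employer Retirement Match

Service from 10 Jun 2026 to Aug 23, 2027: 439 days.
401(k) Company Match — service 439 days ≥ 12 months (≈360 days) ✓; 40 hrs/wk ≥ 20 ✓; dept Research ✗ → not eligible.
Tuition Reimbursement — status full-time ✓ (not excluded); age 58 ≥ 25 ✓; 40 hrs/wk ≥ 30 ✓; not eligible for 401(k) Company Match ✗ → not eligible.
Gym Reimbursement — service 439 days < 18 months (≈540 days) ✗ → not eligible.
Paid Sabbatical — service 439 days ≥ 180 days ✓; age 58 ≥ 18 ✓; grade P5 ≥ P2 ✓; rating 4 ≥ 4 ✓ → eligible.
Supplemental Life Insurance — service 439 days ≥ 2 months (≈60 days) ✓; dept Research ✗ → not eligible.
Home Office Allowance — service 439 days ≥ 180 days ✓; grade P5 ≥ P2 ✓; rating 4 ≥ 3 ✓ → eligible.
Childcare Subsidy — service 439 days ≥ 4 weeks (≈28 days) ✓; dept Research ✗ → not eligible.
Employer Retirement Match — status full-time ✓; service 439 days ≥ 9 months (≈270 days) ✓; 40 hrs/wk ≥ 24 ✓ → eligible.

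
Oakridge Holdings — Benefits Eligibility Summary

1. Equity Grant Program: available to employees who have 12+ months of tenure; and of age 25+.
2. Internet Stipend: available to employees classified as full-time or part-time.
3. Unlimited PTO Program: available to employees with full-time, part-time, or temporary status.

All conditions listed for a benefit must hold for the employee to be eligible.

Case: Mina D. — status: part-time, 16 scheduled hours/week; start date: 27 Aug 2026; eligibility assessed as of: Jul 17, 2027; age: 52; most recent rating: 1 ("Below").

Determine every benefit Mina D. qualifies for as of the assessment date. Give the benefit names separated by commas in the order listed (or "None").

Internet Stipend, Unlimited PTO Program

Service from 27 Aug 2026 to Jul 17, 2027: 324 days.
Equity Grant Program — service 324 days < 12 months (≈360 days) ✗ → not eligible.
Internet Stipend — status part-time ✓ → eligible.
Unlimited PTO Program — status part-time ✓ → eligible.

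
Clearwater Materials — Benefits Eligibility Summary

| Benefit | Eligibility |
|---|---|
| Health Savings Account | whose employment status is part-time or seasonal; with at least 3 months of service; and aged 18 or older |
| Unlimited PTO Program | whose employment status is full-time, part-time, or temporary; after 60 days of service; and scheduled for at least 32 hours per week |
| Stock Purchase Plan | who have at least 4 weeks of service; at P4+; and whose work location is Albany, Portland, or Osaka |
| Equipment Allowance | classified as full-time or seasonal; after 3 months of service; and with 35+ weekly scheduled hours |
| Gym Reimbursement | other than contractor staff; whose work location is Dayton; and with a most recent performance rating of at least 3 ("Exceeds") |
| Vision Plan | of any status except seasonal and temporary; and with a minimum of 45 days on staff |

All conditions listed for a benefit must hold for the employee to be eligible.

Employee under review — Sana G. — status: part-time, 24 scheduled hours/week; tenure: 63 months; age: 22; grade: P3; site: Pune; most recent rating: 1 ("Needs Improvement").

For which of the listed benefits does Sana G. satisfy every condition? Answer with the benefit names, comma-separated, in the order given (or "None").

Health Savings Account — status part-time ✓; service 63 months ≥ 3 months ✓; age 22 ≥ 18 ✓ → eligible.
Unlimited PTO Program — status part-time ✓; service 63 months ≥ 60 days ✓; 24 hrs/wk < 32 ✗ → not eligible.
Stock Purchase Plan — service 63 months ≥ 4 weeks (≈28 days) ✓; grade P3 < P4 ✗ → not eligible.
Equipment Allowance — status part-time ✗ (requires full-time or seasonal) → not eligible.
Gym Reimbursement — status part-time ✓ (not excluded); site Pune ✗ (not Dayton) → not eligible.
Vision Plan — status part-time ✓ (not excluded); service 63 months ≥ 45 days ✓ → eligible.

Health Savings Account, Vision Plan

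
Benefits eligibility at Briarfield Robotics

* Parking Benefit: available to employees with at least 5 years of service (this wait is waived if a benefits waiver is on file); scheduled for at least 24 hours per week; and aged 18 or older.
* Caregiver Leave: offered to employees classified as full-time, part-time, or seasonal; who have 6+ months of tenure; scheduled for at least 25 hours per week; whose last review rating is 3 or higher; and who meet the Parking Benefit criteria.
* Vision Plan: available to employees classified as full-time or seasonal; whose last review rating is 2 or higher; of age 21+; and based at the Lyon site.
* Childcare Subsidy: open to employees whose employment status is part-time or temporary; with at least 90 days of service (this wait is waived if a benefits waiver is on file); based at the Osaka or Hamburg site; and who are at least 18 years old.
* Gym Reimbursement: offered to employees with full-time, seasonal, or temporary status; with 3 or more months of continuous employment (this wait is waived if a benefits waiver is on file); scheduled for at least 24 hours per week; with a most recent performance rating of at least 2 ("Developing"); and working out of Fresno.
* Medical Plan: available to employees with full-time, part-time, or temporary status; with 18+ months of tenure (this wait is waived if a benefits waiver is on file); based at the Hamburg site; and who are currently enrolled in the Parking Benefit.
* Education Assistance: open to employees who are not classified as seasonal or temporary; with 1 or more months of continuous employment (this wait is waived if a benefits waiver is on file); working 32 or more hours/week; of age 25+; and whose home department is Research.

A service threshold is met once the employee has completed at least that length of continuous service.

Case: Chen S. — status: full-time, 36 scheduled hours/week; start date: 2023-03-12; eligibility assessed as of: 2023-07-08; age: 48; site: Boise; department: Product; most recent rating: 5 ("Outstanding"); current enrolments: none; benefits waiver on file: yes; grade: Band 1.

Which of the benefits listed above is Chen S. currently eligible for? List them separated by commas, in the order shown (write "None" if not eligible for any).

Parking Benefit

Service from 2023-03-12 to 2023-07-08: 118 days.
Parking Benefit — benefits waiver on file ✓; 36 hrs/wk ≥ 24 ✓; age 48 ≥ 18 ✓ → eligible.
Caregiver Leave — status full-time ✓; service 118 days < 6 months (≈180 days) ✗ → not eligible.
Vision Plan — status full-time ✓; rating 5 ≥ 2 ✓; age 48 ≥ 21 ✓; site Boise ✗ (not Lyon) → not eligible.
Childcare Subsidy — status full-time ✗ (requires part-time or temporary) → not eligible.
Gym Reimbursement — status full-time ✓; benefits waiver on file ✓; 36 hrs/wk ≥ 24 ✓; rating 5 ≥ 2 ✓; site Boise ✗ (not Fresno) → not eligible.
Medical Plan — status full-time ✓; benefits waiver on file ✓; site Boise ✗ (not Hamburg) → not eligible.
Education Assistance — status full-time ✓ (not excluded); benefits waiver on file ✓; 36 hrs/wk ≥ 32 ✓; age 48 ≥ 25 ✓; dept Product ✗ → not eligible.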